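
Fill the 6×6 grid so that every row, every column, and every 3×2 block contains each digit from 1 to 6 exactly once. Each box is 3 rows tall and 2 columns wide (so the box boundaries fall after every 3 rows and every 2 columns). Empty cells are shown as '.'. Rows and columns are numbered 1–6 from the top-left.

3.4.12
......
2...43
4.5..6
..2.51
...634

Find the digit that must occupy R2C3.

3

R1C4 = 5: row 1 has {1,2,3,4}; col 4 has {6}; box has {4} → only 5 remains.
R2C5 = 6: row 2 has {}; col 5 has {1,3,4,5}; box has {1,2,3,4} → only 6 remains.
R2C6 = 5: row 2 has {6}; col 6 has {1,2,3,4,6}; box has {1,2,3,4,6} → only 5 remains.
R3C4 = 1: row 3 has {2,3,4}; col 4 has {5,6}; box has {4,5} → only 1 remains.
R4C4 = 3: row 4 has {4,5,6}; col 4 has {1,5,6}; box has {2,5,6} → only 3 remains.
R4C5 = 2: row 4 has {3,4,5,6}; col 5 has {1,3,4,5,6}; box has {1,3,4,5,6} → only 2 remains.
R5C1 = 6: row 5 has {1,2,5}; col 1 has {2,3,4}; box has {4} → only 6 remains.
R5C2 = 3: row 5 has {1,2,5,6}; col 2 has {}; box has {4,6} → only 3 remains.
R5C4 = 4: row 5 has {1,2,3,5,6}; col 4 has {1,3,5,6}; box has {2,3,5,6} → only 4 remains.
R6C3 = 1: row 6 has {3,4,6}; col 3 has {2,4,5}; box has {2,3,4,5,6} → only 1 remains.
R1C2 = 6: row 1 has {1,2,3,4,5}; col 2 has {3}; box has {2,3} → only 6 remains.
R2C1 = 1: row 2 has {5,6}; col 1 has {2,3,4,6}; box has {2,3,6} → only 1 remains.
R2C2 = 4: row 2 has {1,5,6}; col 2 has {3,6}; box has {1,2,3,6} → only 4 remains.
R2C3 = 3: row 2 has {1,4,5,6}; col 3 has {1,2,4,5}; box has {1,4,5} → only 3 remains.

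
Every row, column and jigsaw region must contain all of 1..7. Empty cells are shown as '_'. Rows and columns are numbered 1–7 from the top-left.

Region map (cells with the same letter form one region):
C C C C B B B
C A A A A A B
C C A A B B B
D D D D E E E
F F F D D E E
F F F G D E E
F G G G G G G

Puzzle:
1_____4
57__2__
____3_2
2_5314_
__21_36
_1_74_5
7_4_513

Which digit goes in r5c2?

r2c6 = 6 (sole candidate).
r2c7 = 1 (sole candidate).
r3c3 = 1 (sole candidate).
r4c2 = 6 (sole candidate).
r4c7 = 7 (sole candidate).
r5c1 = 4 (sole candidate).
r5c2 = 5: row 5 has {1,2,3,4,6}; col 2 has {1,6,7}; region has {1,2,4,7} → only 5 remains.

5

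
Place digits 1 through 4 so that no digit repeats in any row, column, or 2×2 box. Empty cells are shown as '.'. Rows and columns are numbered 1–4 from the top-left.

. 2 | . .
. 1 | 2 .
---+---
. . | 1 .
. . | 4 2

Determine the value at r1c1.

r1c3 = 3: row 1 has {2}; col 3 has {1,2,4}; box has {2} → only 3 remains.
r2c4 = 4: row 2 has {1,2}; col 4 has {2}; box has {2,3} → only 4 remains.
r3c4 = 3: row 3 has {1}; col 4 has {2,4}; box has {1,2,4} → only 3 remains.
r4c2 = 3: row 4 has {2,4}; col 2 has {1,2}; box has {} → only 3 remains.
r1c1 = 4: row 1 has {2,3}; col 1 has {}; box has {1,2} → only 4 remains.

4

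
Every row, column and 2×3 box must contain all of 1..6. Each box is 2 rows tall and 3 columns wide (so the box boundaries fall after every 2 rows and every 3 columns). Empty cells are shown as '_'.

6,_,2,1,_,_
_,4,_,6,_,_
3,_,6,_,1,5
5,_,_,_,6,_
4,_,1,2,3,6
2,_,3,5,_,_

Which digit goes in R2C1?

1

R2C1 = 1: row 2 has {4,6}; col 1 has {2,3,4,5,6}; box has {2,4,6} → only 1 remains.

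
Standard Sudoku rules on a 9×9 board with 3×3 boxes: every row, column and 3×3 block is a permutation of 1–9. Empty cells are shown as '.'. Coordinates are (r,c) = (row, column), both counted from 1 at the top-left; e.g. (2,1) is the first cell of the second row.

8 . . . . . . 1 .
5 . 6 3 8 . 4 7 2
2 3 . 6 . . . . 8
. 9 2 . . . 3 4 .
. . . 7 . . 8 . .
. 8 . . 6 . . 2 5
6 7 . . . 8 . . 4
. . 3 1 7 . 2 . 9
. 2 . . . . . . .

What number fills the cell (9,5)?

3

(1,2) = 4 (sole candidate).
(2,2) = 1 (sole candidate).
(2,6) = 9 (sole candidate).
(8,1) = 4 (sole candidate).
(8,2) = 5 (sole candidate).
(8,6) = 6 (sole candidate).
(8,8) = 8 (sole candidate).
(5,2) = 6 (sole candidate).
(5,8) = 9 (sole candidate).
(5,9) = 1 (sole candidate).
(6,7) = 7 (sole candidate).
(3,8) = 5 (sole candidate).
(4,9) = 6 (sole candidate).
(5,1) = 3 (sole candidate).
(6,1) = 1 (sole candidate).
(6,3) = 4 (sole candidate).
(6,4) = 9 (sole candidate).
(6,6) = 3 (sole candidate).
(7,8) = 3 (sole candidate).
(9,1) = 9 (sole candidate).
(9,8) = 6 (sole candidate).
(9,9) = 7 (sole candidate).
(1,9) = 3 (sole candidate).
(3,7) = 9 (sole candidate).
(4,1) = 7 (sole candidate).
(5,3) = 5 (sole candidate).
(7,3) = 1 (sole candidate).
(7,7) = 5 (sole candidate).
(9,3) = 8 (sole candidate).
(9,7) = 1 (sole candidate).
(1,7) = 6 (sole candidate).
(3,3) = 7 (sole candidate).
(7,4) = 2 (sole candidate).
(7,5) = 9 (sole candidate).
(1,3) = 9 (sole candidate).
(1,4) = 5 (sole candidate).
(1,5) = 2 (sole candidate).
(1,6) = 7 (sole candidate).
(4,4) = 8 (sole candidate).
(5,5) = 4 (sole candidate).
(5,6) = 2 (sole candidate).
(9,4) = 4 (sole candidate).
(9,6) = 5 (sole candidate).
(3,5) = 1 (sole candidate).
(3,6) = 4 (sole candidate).
(4,5) = 5 (sole candidate).
(4,6) = 1 (sole candidate).
(9,5) = 3: row 9 has {1,2,4,5,6,7,8,9}; col 5 has {1,2,4,5,6,7,8,9}; box has {1,2,4,5,6,7,8,9} → only 3 remains.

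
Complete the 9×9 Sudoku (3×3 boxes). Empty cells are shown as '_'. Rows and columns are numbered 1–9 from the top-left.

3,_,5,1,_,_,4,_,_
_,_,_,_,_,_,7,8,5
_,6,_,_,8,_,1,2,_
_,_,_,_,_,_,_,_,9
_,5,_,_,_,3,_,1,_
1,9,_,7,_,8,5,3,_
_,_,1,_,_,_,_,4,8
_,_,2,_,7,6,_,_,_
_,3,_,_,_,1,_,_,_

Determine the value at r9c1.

5

r1c9 = 6: row 1 has {1,3,4,5}; col 9 has {5,8,9}; box has {1,2,4,5,7,8} → only 6 remains.
r3c9 = 3: row 3 has {1,2,6,8}; col 9 has {5,6,8,9}; box has {1,2,4,5,6,7,8} → only 3 remains.
r7c2 = 7: row 7 has {1,4,8}; col 2 has {3,5,6,9}; box has {1,2,3} → only 7 remains.
r8c9 = 1: row 8 has {2,6,7}; col 9 has {3,5,6,8,9}; box has {4,8} → only 1 remains.
r1c8 = 9: row 1 has {1,3,4,5,6}; col 8 has {1,2,3,4,8}; box has {1,2,3,4,5,6,7,8} → only 9 remains.
r8c8 = 5: row 8 has {1,2,6,7}; col 8 has {1,2,3,4,8,9}; box has {1,4,8} → only 5 remains.
r1c5 = 2: row 1 has {1,3,4,5,6,9}; col 5 has {7,8}; box has {1,8} → only 2 remains.
r1c6 = 7: row 1 has {1,2,3,4,5,6,9}; col 6 has {1,3,6,8}; box has {1,2,8} → only 7 remains.
r1c2 = 8: row 1 has {1,2,3,4,5,6,7,9}; col 2 has {3,5,6,7,9}; box has {3,5,6} → only 8 remains.
r8c2 = 4: row 8 has {1,2,5,6,7}; col 2 has {3,5,6,7,8,9}; box has {1,2,3,7} → only 4 remains.
r4c2 = 2: row 4 has {9}; col 2 has {3,4,5,6,7,8,9}; box has {1,5,9} → only 2 remains.
r2c2 = 1: row 2 has {5,7,8}; col 2 has {2,3,4,5,6,7,8,9}; box has {3,5,6,8} → only 1 remains.
r2c1 = 2: in row 2, 2 can only go here (every other open cell in that row sees a 2).
r4c5 = 1: in row 4, 1 can only go here (every other open cell in that row sees a 1).
r4c3 = 3: in row 4, 3 can only go here (every other open cell in that row sees a 3).
r6c9 = 2: in row 6, 2 can only go here (every other open cell in that row sees a 2).
r9c9 = 7: row 9 has {1,3}; col 9 has {1,2,3,5,6,8,9}; box has {1,4,5,8} → only 7 remains.
r5c9 = 4: row 5 has {1,3,5}; col 9 has {1,2,3,5,6,7,8,9}; box has {1,2,3,5,9} → only 4 remains.
r9c8 = 6: row 9 has {1,3,7}; col 8 has {1,2,3,4,5,8,9}; box has {1,4,5,7,8} → only 6 remains.
r4c8 = 7: row 4 has {1,2,3,9}; col 8 has {1,2,3,4,5,6,8,9}; box has {1,2,3,4,5,9} → only 7 remains.
r5c4 = 2: in row 5, 2 can only go here (every other open cell in that row sees a 2).
r5c5 = 9: in row 5, 9 can only go here (every other open cell in that row sees a 9).
r7c1 = 6: in row 7, 6 can only go here (every other open cell in that row sees a 6).
r9c7 = 2: in row 9, 2 can only go here (every other open cell in that row sees a 2).
r7c6 = 2: in row 7, 2 can only go here (every other open cell in that row sees a 2).
r9c1 = 5: in column 1, 5 can only go here (every other open cell in that column sees a 5).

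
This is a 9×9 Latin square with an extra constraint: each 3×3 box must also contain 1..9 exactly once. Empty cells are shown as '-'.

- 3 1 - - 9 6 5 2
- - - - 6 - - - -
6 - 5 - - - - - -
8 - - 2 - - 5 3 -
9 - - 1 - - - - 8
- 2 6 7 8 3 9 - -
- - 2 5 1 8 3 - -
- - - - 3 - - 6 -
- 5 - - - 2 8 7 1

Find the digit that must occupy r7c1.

7

r6c9 = 4 (sole candidate).
r7c9 = 9 (sole candidate).
r8c9 = 5 (sole candidate).
r5c8 = 2 (sole candidate).
r6c8 = 1 (sole candidate).
r7c8 = 4 (sole candidate).
r8c7 = 2 (sole candidate).
r5c7 = 7 (sole candidate).
r6c1 = 5 (sole candidate).
r7c1 = 7: row 7 has {1,2,3,4,5,8,9}; col 1 has {5,6,8,9}; box has {2,5} → only 7 remains.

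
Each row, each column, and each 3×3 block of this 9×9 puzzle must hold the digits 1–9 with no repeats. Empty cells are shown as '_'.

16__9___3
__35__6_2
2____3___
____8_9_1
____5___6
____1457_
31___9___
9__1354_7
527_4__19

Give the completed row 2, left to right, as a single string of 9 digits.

493571682

r2c5 = 7: row 2 has {2,3,5,6}; col 5 has {1,3,4,5,8,9}; box has {3,5,9} → only 7 remains.
r3c5 = 6 (sole candidate).
r6c9 = 8 (sole candidate).
r7c5 = 2 (sole candidate).
r7c7 = 8 (sole candidate).
r7c9 = 5 (sole candidate).
r8c2 = 8 (sole candidate).
r8c3 = 6 (sole candidate).
r8c8 = 2 (sole candidate).
r9c7 = 3 (sole candidate).
r1c7 = 7 (sole candidate).
r3c7 = 1 (sole candidate).
r3c9 = 4 (sole candidate).
r5c7 = 2 (sole candidate).
r6c1 = 6 (sole candidate).
r7c3 = 4 (sole candidate).
r7c8 = 6 (sole candidate).
r3c4 = 8 (sole candidate).
r5c6 = 7 (sole candidate).
r7c4 = 7 (sole candidate).
r9c4 = 6 (sole candidate).
r9c6 = 8 (sole candidate).
r1c6 = 2 (sole candidate).
r2c6 = 1: row 2 has {2,3,5,6,7}; col 6 has {2,3,4,5,7,8,9}; box has {2,3,5,6,7,8,9} → only 1 remains.
r4c6 = 6 (sole candidate).
r1c4 = 4 (sole candidate).
r3c2 = 7 (hidden single in row 3).
r4c1 = 7 (hidden single in row 4).
r5c3 = 1 (hidden single in row 5).
r5c1 = 8 (hidden single in row 5).
r2c1 = 4: row 2 has {1,2,3,5,6,7}; col 1 has {1,2,3,5,6,7,8,9}; box has {1,2,3,6,7} → only 4 remains.
r2c2 = 9: row 2 has {1,2,3,4,5,6,7}; col 2 has {1,2,6,7,8}; box has {1,2,3,4,6,7} → only 9 remains.
r2c8 = 8: row 2 has {1,2,3,4,5,6,7,9}; col 8 has {1,2,6,7}; box has {1,2,3,4,6,7} → only 8 remains.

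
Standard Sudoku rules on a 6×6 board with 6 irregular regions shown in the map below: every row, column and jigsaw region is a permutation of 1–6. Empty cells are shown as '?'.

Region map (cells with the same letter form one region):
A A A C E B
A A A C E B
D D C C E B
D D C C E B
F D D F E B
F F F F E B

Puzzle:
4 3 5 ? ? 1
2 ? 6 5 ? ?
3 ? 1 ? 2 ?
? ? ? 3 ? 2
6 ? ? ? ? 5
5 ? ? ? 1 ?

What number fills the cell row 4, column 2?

6

row 1, column 5 = 6: row 1 has {1,3,4,5}; col 5 has {1,2}; region has {1,2} → only 6 remains.
row 2, column 2 = 1: row 2 has {2,5,6}; col 2 has {3}; region has {2,3,4,5,6} → only 1 remains.
row 4, column 1 = 1: row 4 has {2,3}; col 1 has {2,3,4,5,6}; region has {3} → only 1 remains.
row 4, column 3 = 4: row 4 has {1,2,3}; col 3 has {1,5,6}; region has {1,3,5} → only 4 remains.
row 4, column 5 = 5: row 4 has {1,2,3,4}; col 5 has {1,2,6}; region has {1,2,6} → only 5 remains.
row 5, column 3 = 2: row 5 has {5,6}; col 3 has {1,4,5,6}; region has {1,3} → only 2 remains.
row 6, column 3 = 3: row 6 has {1,5}; col 3 has {1,2,4,5,6}; region has {5,6} → only 3 remains.
row 1, column 4 = 2: row 1 has {1,3,4,5,6}; col 4 has {3,5}; region has {1,3,4,5} → only 2 remains.
row 3, column 4 = 6: row 3 has {1,2,3}; col 4 has {2,3,5}; region has {1,2,3,4,5} → only 6 remains.
row 3, column 6 = 4: row 3 has {1,2,3,6}; col 6 has {1,2,5}; region has {1,2,5} → only 4 remains.
row 4, column 2 = 6: row 4 has {1,2,3,4,5}; col 2 has {1,3}; region has {1,2,3} → only 6 remains.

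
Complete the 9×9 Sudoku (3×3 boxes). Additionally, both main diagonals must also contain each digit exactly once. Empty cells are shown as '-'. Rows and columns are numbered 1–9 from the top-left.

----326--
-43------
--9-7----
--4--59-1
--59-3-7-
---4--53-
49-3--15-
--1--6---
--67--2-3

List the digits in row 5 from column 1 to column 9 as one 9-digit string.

185963472

R7C6 = 8 (sole candidate).
R8C8 = 8 (sole candidate).
R9C1 = 8 (sole candidate).
R9C2 = 5 (sole candidate).
R3C7 = 3 (sole candidate).
R6C6 = 7 (sole candidate).
R7C5 = 2 (sole candidate).
R8C4 = 5 (sole candidate).
R1C1 = 5 (sole candidate).
R5C5 = 6: row 5 has {3,5,7,9}; col 5 has {2,3,7}; box has {3,4,5,7,9}; main diagonal has {1,3,4,5,7,8,9}; anti-diagonal has {3,4,5,8} → only 6 remains.
R7C3 = 7 (sole candidate).
R7C9 = 6 (sole candidate).
R8C2 = 2 (sole candidate).
R1C3 = 8 (sole candidate).
R1C4 = 1 (sole candidate).
R1C9 = 9 (sole candidate).
R2C6 = 9 (sole candidate).
R2C8 = 1 (sole candidate).
R3C6 = 4 (sole candidate).
R3C8 = 2 (sole candidate).
R4C4 = 2 (sole candidate).
R4C5 = 8 (sole candidate).
R4C8 = 6 (sole candidate).
R6C3 = 2 (sole candidate).
R6C5 = 1 (sole candidate).
R6C9 = 8 (sole candidate).
R8C1 = 3 (sole candidate).
R9C6 = 1 (sole candidate).
R1C2 = 7 (sole candidate).
R1C8 = 4 (sole candidate).
R2C5 = 5 (sole candidate).
R2C9 = 7 (sole candidate).
R3C9 = 5 (sole candidate).
R4C1 = 7 (sole candidate).
R4C2 = 3 (sole candidate).
R5C1 = 1: row 5 has {3,5,6,7,9}; col 1 has {3,4,5,7,8}; box has {2,3,4,5,7} → only 1 remains.
R5C2 = 8: row 5 has {1,3,5,6,7,9}; col 2 has {2,3,4,5,7,9}; box has {1,2,3,4,5,7} → only 8 remains.
R5C7 = 4: row 5 has {1,3,5,6,7,8,9}; col 7 has {1,2,3,5,6,9}; box has {1,3,5,6,7,8,9} → only 4 remains.
R5C9 = 2: row 5 has {1,3,4,5,6,7,8,9}; col 9 has {1,3,5,6,7,8,9}; box has {1,3,4,5,6,7,8,9} → only 2 remains.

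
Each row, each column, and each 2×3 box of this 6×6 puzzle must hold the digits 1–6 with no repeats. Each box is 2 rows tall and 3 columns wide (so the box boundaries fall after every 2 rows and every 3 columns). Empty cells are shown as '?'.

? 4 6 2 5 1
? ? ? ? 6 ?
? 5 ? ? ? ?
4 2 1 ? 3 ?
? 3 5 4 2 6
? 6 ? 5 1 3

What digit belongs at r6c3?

4

r1c1 = 3: row 1 has {1,2,4,5,6}; col 1 has {4}; box has {4,6} → only 3 remains.
r2c2 = 1: row 2 has {6}; col 2 has {2,3,4,5,6}; box has {3,4,6} → only 1 remains.
r2c3 = 2: row 2 has {1,6}; col 3 has {1,5,6}; box has {1,3,4,6} → only 2 remains.
r2c4 = 3: row 2 has {1,2,6}; col 4 has {2,4,5}; box has {1,2,5,6} → only 3 remains.
r2c6 = 4: row 2 has {1,2,3,6}; col 6 has {1,3,6}; box has {1,2,3,5,6} → only 4 remains.
r3c1 = 6: row 3 has {5}; col 1 has {3,4}; box has {1,2,4,5} → only 6 remains.
r3c3 = 3: row 3 has {5,6}; col 3 has {1,2,5,6}; box has {1,2,4,5,6} → only 3 remains.
r3c4 = 1: row 3 has {3,5,6}; col 4 has {2,3,4,5}; box has {3} → only 1 remains.
r3c5 = 4: row 3 has {1,3,5,6}; col 5 has {1,2,3,5,6}; box has {1,3} → only 4 remains.
r3c6 = 2: row 3 has {1,3,4,5,6}; col 6 has {1,3,4,6}; box has {1,3,4} → only 2 remains.
r4c4 = 6: row 4 has {1,2,3,4}; col 4 has {1,2,3,4,5}; box has {1,2,3,4} → only 6 remains.
r4c6 = 5: row 4 has {1,2,3,4,6}; col 6 has {1,2,3,4,6}; box has {1,2,3,4,6} → only 5 remains.
r5c1 = 1: row 5 has {2,3,4,5,6}; col 1 has {3,4,6}; box has {3,5,6} → only 1 remains.
r6c1 = 2: row 6 has {1,3,5,6}; col 1 has {1,3,4,6}; box has {1,3,5,6} → only 2 remains.
r6c3 = 4: row 6 has {1,2,3,5,6}; col 3 has {1,2,3,5,6}; box has {1,2,3,5,6} → only 4 remains.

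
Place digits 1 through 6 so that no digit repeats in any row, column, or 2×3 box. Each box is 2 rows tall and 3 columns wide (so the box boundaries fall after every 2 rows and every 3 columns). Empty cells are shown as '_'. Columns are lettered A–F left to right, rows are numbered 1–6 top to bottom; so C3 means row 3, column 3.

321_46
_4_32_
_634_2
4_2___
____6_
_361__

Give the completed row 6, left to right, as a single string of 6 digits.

D1 = 5: row 1 has {1,2,3,4,6}; col 4 has {1,3,4}; box has {2,3,4,6} → only 5 remains.
C2 = 5: row 2 has {2,3,4}; col 3 has {1,2,3,6}; box has {1,2,3,4} → only 5 remains.
F2 = 1: row 2 has {2,3,4,5}; col 6 has {2,6}; box has {2,3,4,5,6} → only 1 remains.
D4 = 6: row 4 has {2,4}; col 4 has {1,3,4,5}; box has {2,4} → only 6 remains.
C5 = 4: row 5 has {6}; col 3 has {1,2,3,5,6}; box has {3,6} → only 4 remains.
D5 = 2: row 5 has {4,6}; col 4 has {1,3,4,5,6}; box has {1,6} → only 2 remains.
E6 = 5: row 6 has {1,3,6}; col 5 has {2,4,6}; box has {1,2,6} → only 5 remains.
F6 = 4: row 6 has {1,3,5,6}; col 6 has {1,2,6}; box has {1,2,5,6} → only 4 remains.
A2 = 6: row 2 has {1,2,3,4,5}; col 1 has {3,4}; box has {1,2,3,4,5} → only 6 remains.
E3 = 1: row 3 has {2,3,4,6}; col 5 has {2,4,5,6}; box has {2,4,6} → only 1 remains.
E4 = 3: row 4 has {2,4,6}; col 5 has {1,2,4,5,6}; box has {1,2,4,6} → only 3 remains.
F4 = 5: row 4 has {2,3,4,6}; col 6 has {1,2,4,6}; box has {1,2,3,4,6} → only 5 remains.
F5 = 3: row 5 has {2,4,6}; col 6 has {1,2,4,5,6}; box has {1,2,4,5,6} → only 3 remains.
A6 = 2: row 6 has {1,3,4,5,6}; col 1 has {3,4,6}; box has {3,4,6} → only 2 remains.

236154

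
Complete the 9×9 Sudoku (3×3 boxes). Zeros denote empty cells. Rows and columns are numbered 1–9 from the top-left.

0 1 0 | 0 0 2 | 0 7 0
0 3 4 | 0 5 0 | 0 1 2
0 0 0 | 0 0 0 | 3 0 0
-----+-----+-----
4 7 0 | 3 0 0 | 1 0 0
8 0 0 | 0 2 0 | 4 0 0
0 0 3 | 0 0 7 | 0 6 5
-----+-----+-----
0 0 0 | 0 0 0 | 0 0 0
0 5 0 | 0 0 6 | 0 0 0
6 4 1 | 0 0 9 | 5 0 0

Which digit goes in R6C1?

1

R2C6 = 8: row 2 has {1,2,3,4,5}; col 6 has {2,6,7,9}; box has {2,5} → only 8 remains.
R4C6 = 5: row 4 has {1,3,4,7}; col 6 has {2,6,7,8,9}; box has {2,3,7} → only 5 remains.
R5C6 = 1: row 5 has {2,4,8}; col 6 has {2,5,6,7,8,9}; box has {2,3,5,7} → only 1 remains.
R3C6 = 4: row 3 has {3}; col 6 has {1,2,5,6,7,8,9}; box has {2,5,8} → only 4 remains.
R7C6 = 3: row 7 has {}; col 6 has {1,2,4,5,6,7,8,9}; box has {6,9} → only 3 remains.
R1C5 = 3: in row 1, 3 can only go here (every other open cell in that row sees a 3).
R1C9 = 4: in row 1, 4 can only go here (every other open cell in that row sees a 4).
R5C3 = 5: in row 5, 5 can only go here (every other open cell in that row sees a 5).
R5C9 = 7: in row 5, 7 can only go here (every other open cell in that row sees a 7).
R1C1 = 5: in row 1, 5 can only go here (every other open cell in that row sees a 5).
R3C8 = 5: in row 3, 5 can only go here (every other open cell in that row sees a 5).
R5C8 = 3: in row 5, 3 can only go here (every other open cell in that row sees a 3).
R6C1 = 1: in row 6, 1 can only go here (every other open cell in that row sees a 1).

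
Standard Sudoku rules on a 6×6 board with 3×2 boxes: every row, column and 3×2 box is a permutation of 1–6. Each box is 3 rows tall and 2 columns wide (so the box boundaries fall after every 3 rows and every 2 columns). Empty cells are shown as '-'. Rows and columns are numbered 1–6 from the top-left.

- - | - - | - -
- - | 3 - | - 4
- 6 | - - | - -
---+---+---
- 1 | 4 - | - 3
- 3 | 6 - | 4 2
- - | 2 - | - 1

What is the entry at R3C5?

R3C6 = 5 (sole candidate).
R4C4 = 5 (sole candidate).
R4C5 = 6 (sole candidate).
R5C1 = 5 (sole candidate).
R5C4 = 1 (sole candidate).
R6C2 = 4 (sole candidate).
R6C4 = 3 (sole candidate).
R6C5 = 5 (sole candidate).
R1C6 = 6 (sole candidate).
R3C3 = 1 (sole candidate).
R4C1 = 2 (sole candidate).
R6C1 = 6 (sole candidate).
R1C3 = 5 (sole candidate).
R2C1 = 1 (sole candidate).
R2C5 = 2 (sole candidate).
R3C5 = 3: row 3 has {1,5,6}; col 5 has {2,4,5,6}; box has {2,4,5,6} → only 3 remains.

3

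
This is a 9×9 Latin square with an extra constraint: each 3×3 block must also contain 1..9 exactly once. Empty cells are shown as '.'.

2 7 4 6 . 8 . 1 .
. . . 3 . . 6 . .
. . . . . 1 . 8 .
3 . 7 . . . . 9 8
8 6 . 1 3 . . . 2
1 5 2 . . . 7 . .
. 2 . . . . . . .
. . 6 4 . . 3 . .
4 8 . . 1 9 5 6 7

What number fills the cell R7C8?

4

R1C7 = 9 (sole candidate).
R4C2 = 4 (sole candidate).
R4C7 = 1 (sole candidate).
R5C3 = 9 (sole candidate).
R5C7 = 4 (sole candidate).
R5C8 = 5 (sole candidate).
R6C8 = 3 (sole candidate).
R6C9 = 6 (sole candidate).
R7C7 = 8 (sole candidate).
R7C8 = 4: row 7 has {2,8}; col 8 has {1,3,5,6,8,9}; box has {3,5,6,7,8} → only 4 remains.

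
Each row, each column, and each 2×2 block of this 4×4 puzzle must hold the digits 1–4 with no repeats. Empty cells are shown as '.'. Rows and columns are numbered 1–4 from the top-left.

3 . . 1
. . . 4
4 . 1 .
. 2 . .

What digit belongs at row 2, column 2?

row 1, column 2 = 4 (sole candidate).
row 1, column 3 = 2 (sole candidate).
row 2, column 2 = 1: row 2 has {4}; col 2 has {2,4}; box has {3,4} → only 1 remains.

1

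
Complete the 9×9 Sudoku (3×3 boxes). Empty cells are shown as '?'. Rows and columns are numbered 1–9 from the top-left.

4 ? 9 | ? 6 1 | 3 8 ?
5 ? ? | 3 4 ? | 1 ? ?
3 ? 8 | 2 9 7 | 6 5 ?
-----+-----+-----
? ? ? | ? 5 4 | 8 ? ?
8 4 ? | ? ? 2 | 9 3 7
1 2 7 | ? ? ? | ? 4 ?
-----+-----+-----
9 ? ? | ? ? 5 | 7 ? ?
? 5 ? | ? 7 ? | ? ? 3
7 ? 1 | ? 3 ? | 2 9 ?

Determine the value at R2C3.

R1C2 = 7: row 1 has {1,3,4,6,8,9}; col 2 has {2,4,5}; box has {3,4,5,8,9} → only 7 remains.
R1C4 = 5: row 1 has {1,3,4,6,7,8,9}; col 4 has {2,3}; box has {1,2,3,4,6,7,9} → only 5 remains.
R1C9 = 2: row 1 has {1,3,4,5,6,7,8,9}; col 9 has {3,7}; box has {1,3,5,6,8} → only 2 remains.
R2C2 = 6: row 2 has {1,3,4,5}; col 2 has {2,4,5,7}; box has {3,4,5,7,8,9} → only 6 remains.
R2C3 = 2: row 2 has {1,3,4,5,6}; col 3 has {1,7,8,9}; box has {3,4,5,6,7,8,9} → only 2 remains.

2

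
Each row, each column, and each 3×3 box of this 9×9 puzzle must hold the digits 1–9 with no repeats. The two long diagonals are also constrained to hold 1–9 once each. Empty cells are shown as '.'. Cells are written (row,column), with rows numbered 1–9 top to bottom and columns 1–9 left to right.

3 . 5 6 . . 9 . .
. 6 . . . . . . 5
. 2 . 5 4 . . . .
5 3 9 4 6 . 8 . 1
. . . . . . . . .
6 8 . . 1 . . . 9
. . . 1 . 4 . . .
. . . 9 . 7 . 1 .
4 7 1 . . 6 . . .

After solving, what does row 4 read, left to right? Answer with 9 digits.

(4,6) = 2: row 4 has {1,3,4,5,6,8,9}; col 6 has {4,6,7}; box has {1,4,6}; anti-diagonal has {4} → only 2 remains.
(4,8) = 7: row 4 has {1,2,3,4,5,6,8,9}; col 8 has {1}; box has {1,8,9} → only 7 remains.

539462871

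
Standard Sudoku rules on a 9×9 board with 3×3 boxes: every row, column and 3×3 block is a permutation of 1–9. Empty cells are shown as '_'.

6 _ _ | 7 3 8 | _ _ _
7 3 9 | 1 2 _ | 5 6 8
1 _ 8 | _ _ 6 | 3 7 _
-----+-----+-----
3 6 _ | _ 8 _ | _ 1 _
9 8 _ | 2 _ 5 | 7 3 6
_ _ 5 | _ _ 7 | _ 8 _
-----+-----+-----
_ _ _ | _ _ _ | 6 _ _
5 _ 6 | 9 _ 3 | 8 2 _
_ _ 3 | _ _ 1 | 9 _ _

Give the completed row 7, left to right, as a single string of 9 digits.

491872653

R2C6 = 4: row 2 has {1,2,3,5,6,7,8,9}; col 6 has {1,3,5,6,7,8}; box has {1,2,3,6,7,8} → only 4 remains.
R3C4 = 5: row 3 has {1,3,6,7,8}; col 4 has {1,2,7,9}; box has {1,2,3,4,6,7,8} → only 5 remains.
R3C5 = 9: row 3 has {1,3,5,6,7,8}; col 5 has {2,3,8}; box has {1,2,3,4,5,6,7,8} → only 9 remains.
R4C4 = 4: row 4 has {1,3,6,8}; col 4 has {1,2,5,7,9}; box has {2,5,7,8} → only 4 remains.
R4C6 = 9: row 4 has {1,3,4,6,8}; col 6 has {1,3,4,5,6,7,8}; box has {2,4,5,7,8} → only 9 remains.
R4C7 = 2: row 4 has {1,3,4,6,8,9}; col 7 has {3,5,6,7,8,9}; box has {1,3,6,7,8} → only 2 remains.
R4C9 = 5: row 4 has {1,2,3,4,6,8,9}; col 9 has {6,8}; box has {1,2,3,6,7,8} → only 5 remains.
R5C5 = 1: row 5 has {2,3,5,6,7,8,9}; col 5 has {2,3,8,9}; box has {2,4,5,7,8,9} → only 1 remains.
R6C5 = 6: row 6 has {5,7,8}; col 5 has {1,2,3,8,9}; box has {1,2,4,5,7,8,9} → only 6 remains.
R6C7 = 4: row 6 has {5,6,7,8}; col 7 has {2,3,5,6,7,8,9}; box has {1,2,3,5,6,7,8} → only 4 remains.
R6C9 = 9: row 6 has {4,5,6,7,8}; col 9 has {5,6,8}; box has {1,2,3,4,5,6,7,8} → only 9 remains.
R7C4 = 8: row 7 has {6}; col 4 has {1,2,4,5,7,9}; box has {1,3,9} → only 8 remains.
R7C6 = 2: row 7 has {6,8}; col 6 has {1,3,4,5,6,7,8,9}; box has {1,3,8,9} → only 2 remains.
R9C4 = 6: row 9 has {1,3,9}; col 4 has {1,2,4,5,7,8,9}; box has {1,2,3,8,9} → only 6 remains.
R1C7 = 1: row 1 has {3,6,7,8}; col 7 has {2,3,4,5,6,7,8,9}; box has {3,5,6,7,8} → only 1 remains.
R4C3 = 7: row 4 has {1,2,3,4,5,6,8,9}; col 3 has {3,5,6,8,9}; box has {3,5,6,8,9} → only 7 remains.
R5C3 = 4: row 5 has {1,2,3,5,6,7,8,9}; col 3 has {3,5,6,7,8,9}; box has {3,5,6,7,8,9} → only 4 remains.
R6C1 = 2: row 6 has {4,5,6,7,8,9}; col 1 has {1,3,5,6,7,9}; box has {3,4,5,6,7,8,9} → only 2 remains.
R6C2 = 1: row 6 has {2,4,5,6,7,8,9}; col 2 has {3,6,8}; box has {2,3,4,5,6,7,8,9} → only 1 remains.
R6C4 = 3: row 6 has {1,2,4,5,6,7,8,9}; col 4 has {1,2,4,5,6,7,8,9}; box has {1,2,4,5,6,7,8,9} → only 3 remains.
R7C1 = 4: row 7 has {2,6,8}; col 1 has {1,2,3,5,6,7,9}; box has {3,5,6} → only 4 remains.
R7C3 = 1: row 7 has {2,4,6,8}; col 3 has {3,4,5,6,7,8,9}; box has {3,4,5,6} → only 1 remains.
R7C8 = 5: row 7 has {1,2,4,6,8}; col 8 has {1,2,3,6,7,8}; box has {2,6,8,9} → only 5 remains.
R8C2 = 7: row 8 has {2,3,5,6,8,9}; col 2 has {1,3,6,8}; box has {1,3,4,5,6} → only 7 remains.
R8C5 = 4: row 8 has {2,3,5,6,7,8,9}; col 5 has {1,2,3,6,8,9}; box has {1,2,3,6,8,9} → only 4 remains.
R8C9 = 1: row 8 has {2,3,4,5,6,7,8,9}; col 9 has {5,6,8,9}; box has {2,5,6,8,9} → only 1 remains.
R9C1 = 8: row 9 has {1,3,6,9}; col 1 has {1,2,3,4,5,6,7,9}; box has {1,3,4,5,6,7} → only 8 remains.
R9C2 = 2: row 9 has {1,3,6,8,9}; col 2 has {1,3,6,7,8}; box has {1,3,4,5,6,7,8} → only 2 remains.
R9C8 = 4: row 9 has {1,2,3,6,8,9}; col 8 has {1,2,3,5,6,7,8}; box has {1,2,5,6,8,9} → only 4 remains.
R9C9 = 7: row 9 has {1,2,3,4,6,8,9}; col 9 has {1,5,6,8,9}; box has {1,2,4,5,6,8,9} → only 7 remains.
R1C3 = 2: row 1 has {1,3,6,7,8}; col 3 has {1,3,4,5,6,7,8,9}; box has {1,3,6,7,8,9} → only 2 remains.
R1C8 = 9: row 1 has {1,2,3,6,7,8}; col 8 has {1,2,3,4,5,6,7,8}; box has {1,3,5,6,7,8} → only 9 remains.
R1C9 = 4: row 1 has {1,2,3,6,7,8,9}; col 9 has {1,5,6,7,8,9}; box has {1,3,5,6,7,8,9} → only 4 remains.
R3C2 = 4: row 3 has {1,3,5,6,7,8,9}; col 2 has {1,2,3,6,7,8}; box has {1,2,3,6,7,8,9} → only 4 remains.
R3C9 = 2: row 3 has {1,3,4,5,6,7,8,9}; col 9 has {1,4,5,6,7,8,9}; box has {1,3,4,5,6,7,8,9} → only 2 remains.
R7C2 = 9: row 7 has {1,2,4,5,6,8}; col 2 has {1,2,3,4,6,7,8}; box has {1,2,3,4,5,6,7,8} → only 9 remains.
R7C5 = 7: row 7 has {1,2,4,5,6,8,9}; col 5 has {1,2,3,4,6,8,9}; box has {1,2,3,4,6,8,9} → only 7 remains.
R7C9 = 3: row 7 has {1,2,4,5,6,7,8,9}; col 9 has {1,2,4,5,6,7,8,9}; box has {1,2,4,5,6,7,8,9} → only 3 remains.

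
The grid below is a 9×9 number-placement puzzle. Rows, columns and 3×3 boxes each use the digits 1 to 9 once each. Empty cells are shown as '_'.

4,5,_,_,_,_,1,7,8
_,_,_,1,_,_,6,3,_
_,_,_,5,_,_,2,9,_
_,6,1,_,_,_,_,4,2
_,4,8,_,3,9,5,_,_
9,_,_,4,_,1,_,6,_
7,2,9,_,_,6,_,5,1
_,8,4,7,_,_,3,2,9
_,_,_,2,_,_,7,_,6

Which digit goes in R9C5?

R3C9 = 4 (sole candidate).
R4C4 = 8 (sole candidate).
R4C7 = 9 (sole candidate).
R5C1 = 2 (sole candidate).
R5C4 = 6 (sole candidate).
R5C8 = 1 (sole candidate).
R5C9 = 7 (sole candidate).
R6C7 = 8 (sole candidate).
R6C9 = 3 (sole candidate).
R7C4 = 3 (sole candidate).
R7C7 = 4 (sole candidate).
R8C6 = 5 (sole candidate).
R9C8 = 8 (sole candidate).
R1C4 = 9 (sole candidate).
R2C1 = 8 (sole candidate).
R2C9 = 5 (sole candidate).
R4C6 = 7 (sole candidate).
R6C2 = 7 (sole candidate).
R6C3 = 5 (sole candidate).
R6C5 = 2 (sole candidate).
R7C5 = 8 (sole candidate).
R8C5 = 1 (sole candidate).
R9C3 = 3 (sole candidate).
R9C6 = 4 (sole candidate).
R1C5 = 6 (sole candidate).
R2C2 = 9 (sole candidate).
R2C6 = 2 (sole candidate).
R3C5 = 7 (sole candidate).
R4C1 = 3 (sole candidate).
R4C5 = 5 (sole candidate).
R8C1 = 6 (sole candidate).
R9C2 = 1 (sole candidate).
R9C5 = 9: row 9 has {1,2,3,4,6,7,8}; col 5 has {1,2,3,5,6,7,8}; box has {1,2,3,4,5,6,7,8} → only 9 remains.

9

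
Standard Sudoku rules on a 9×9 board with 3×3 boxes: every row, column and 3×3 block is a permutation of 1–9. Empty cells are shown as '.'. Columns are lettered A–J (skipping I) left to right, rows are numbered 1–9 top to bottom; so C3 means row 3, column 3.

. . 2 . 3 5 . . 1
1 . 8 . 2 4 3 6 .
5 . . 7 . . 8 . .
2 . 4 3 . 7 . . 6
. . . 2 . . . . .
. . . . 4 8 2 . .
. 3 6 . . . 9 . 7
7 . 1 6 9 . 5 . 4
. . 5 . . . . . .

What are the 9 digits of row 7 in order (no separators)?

D2 = 9 (sole candidate).
J2 = 5 (sole candidate).
G4 = 1 (sole candidate).
G9 = 6 (sole candidate).
D1 = 8 (sole candidate).
B2 = 7 (sole candidate).
E4 = 5 (sole candidate).
D6 = 1 (sole candidate).
D9 = 4 (sole candidate).
E5 = 6 (sole candidate).
F5 = 9 (sole candidate).
D7 = 5: row 7 has {3,6,7,9}; col 4 has {1,2,3,4,6,7,8,9}; box has {4,6,9} → only 5 remains.
E3 = 1 (sole candidate).
F3 = 6 (sole candidate).
E7 = 8: row 7 has {3,5,6,7,9}; col 5 has {1,2,3,4,5,6,9}; box has {4,5,6,9} → only 8 remains.
E9 = 7 (sole candidate).
A7 = 4: row 7 has {3,5,6,7,8,9}; col 1 has {1,2,5,7}; box has {1,3,5,6,7} → only 4 remains.
C3 = 3 (hidden single in row 3).
C5 = 7 (sole candidate).
G5 = 4 (sole candidate).
C6 = 9 (sole candidate).
J6 = 3 (sole candidate).
G1 = 7 (sole candidate).
B4 = 8 (sole candidate).
H4 = 9 (sole candidate).
A5 = 3 (sole candidate).
J5 = 8 (sole candidate).
A6 = 6 (sole candidate).
B6 = 5 (sole candidate).
H6 = 7 (sole candidate).
B8 = 2 (sole candidate).
F8 = 3 (sole candidate).
H8 = 8 (sole candidate).
B9 = 9 (sole candidate).
J9 = 2 (sole candidate).
A1 = 9 (sole candidate).
H1 = 4 (sole candidate).
B3 = 4 (sole candidate).
H3 = 2 (sole candidate).
J3 = 9 (sole candidate).
B5 = 1 (sole candidate).
H5 = 5 (sole candidate).
H7 = 1: row 7 has {3,4,5,6,7,8,9}; col 8 has {2,4,5,6,7,8,9}; box has {2,4,5,6,7,8,9} → only 1 remains.
A9 = 8 (sole candidate).
F9 = 1 (sole candidate).
H9 = 3 (sole candidate).
B1 = 6 (sole candidate).
F7 = 2: row 7 has {1,3,4,5,6,7,8,9}; col 6 has {1,3,4,5,6,7,8,9}; box has {1,3,4,5,6,7,8,9} → only 2 remains.

436582917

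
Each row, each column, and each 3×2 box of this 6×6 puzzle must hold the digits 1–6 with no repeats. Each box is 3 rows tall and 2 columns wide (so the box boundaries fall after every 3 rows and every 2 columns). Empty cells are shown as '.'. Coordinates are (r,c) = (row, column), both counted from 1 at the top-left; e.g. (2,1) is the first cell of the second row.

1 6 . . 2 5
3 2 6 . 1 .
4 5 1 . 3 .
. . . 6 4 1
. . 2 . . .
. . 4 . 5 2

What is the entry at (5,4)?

1

(1,3) = 3: row 1 has {1,2,5,6}; col 3 has {1,2,4,6}; box has {1,6} → only 3 remains.
(1,4) = 4: row 1 has {1,2,3,5,6}; col 4 has {6}; box has {1,3,6} → only 4 remains.
(2,4) = 5: row 2 has {1,2,3,6}; col 4 has {4,6}; box has {1,3,4,6} → only 5 remains.
(2,6) = 4: row 2 has {1,2,3,5,6}; col 6 has {1,2,5}; box has {1,2,3,5} → only 4 remains.
(3,4) = 2: row 3 has {1,3,4,5}; col 4 has {4,5,6}; box has {1,3,4,5,6} → only 2 remains.
(3,6) = 6: row 3 has {1,2,3,4,5}; col 6 has {1,2,4,5}; box has {1,2,3,4,5} → only 6 remains.
(4,2) = 3: row 4 has {1,4,6}; col 2 has {2,5,6}; box has {} → only 3 remains.
(4,3) = 5: row 4 has {1,3,4,6}; col 3 has {1,2,3,4,6}; box has {2,4,6} → only 5 remains.
(5,5) = 6: row 5 has {2}; col 5 has {1,2,3,4,5}; box has {1,2,4,5} → only 6 remains.
(5,6) = 3: row 5 has {2,6}; col 6 has {1,2,4,5,6}; box has {1,2,4,5,6} → only 3 remains.
(6,1) = 6: row 6 has {2,4,5}; col 1 has {1,3,4}; box has {3} → only 6 remains.
(6,2) = 1: row 6 has {2,4,5,6}; col 2 has {2,3,5,6}; box has {3,6} → only 1 remains.
(6,4) = 3: row 6 has {1,2,4,5,6}; col 4 has {2,4,5,6}; box has {2,4,5,6} → only 3 remains.
(4,1) = 2: row 4 has {1,3,4,5,6}; col 1 has {1,3,4,6}; box has {1,3,6} → only 2 remains.
(5,1) = 5: row 5 has {2,3,6}; col 1 has {1,2,3,4,6}; box has {1,2,3,6} → only 5 remains.
(5,2) = 4: row 5 has {2,3,5,6}; col 2 has {1,2,3,5,6}; box has {1,2,3,5,6} → only 4 remains.
(5,4) = 1: row 5 has {2,3,4,5,6}; col 4 has {2,3,4,5,6}; box has {2,3,4,5,6} → only 1 remains.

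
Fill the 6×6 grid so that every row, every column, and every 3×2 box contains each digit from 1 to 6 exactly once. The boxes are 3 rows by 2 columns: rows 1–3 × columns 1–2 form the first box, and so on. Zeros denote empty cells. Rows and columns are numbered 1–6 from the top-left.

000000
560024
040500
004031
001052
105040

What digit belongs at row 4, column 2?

row 2, column 3 = 3: row 2 has {2,4,5,6}; col 3 has {1,4,5}; box has {5} → only 3 remains.
row 2, column 4 = 1: row 2 has {2,3,4,5,6}; col 4 has {5}; box has {3,5} → only 1 remains.
row 5, column 2 = 3: row 5 has {1,2,5}; col 2 has {4,6}; box has {1} → only 3 remains.
row 5, column 4 = 6: row 5 has {1,2,3,5}; col 4 has {1,5}; box has {1,4,5} → only 6 remains.
row 6, column 2 = 2: row 6 has {1,4,5}; col 2 has {3,4,6}; box has {1,3} → only 2 remains.
row 6, column 4 = 3: row 6 has {1,2,4,5}; col 4 has {1,5,6}; box has {1,4,5,6} → only 3 remains.
row 6, column 6 = 6: row 6 has {1,2,3,4,5}; col 6 has {1,2,4}; box has {1,2,3,4,5} → only 6 remains.
row 1, column 2 = 1: row 1 has {}; col 2 has {2,3,4,6}; box has {4,5,6} → only 1 remains.
row 1, column 5 = 6: row 1 has {1}; col 5 has {2,3,4,5}; box has {2,4} → only 6 remains.
row 3, column 5 = 1: row 3 has {4,5}; col 5 has {2,3,4,5,6}; box has {2,4,6} → only 1 remains.
row 3, column 6 = 3: row 3 has {1,4,5}; col 6 has {1,2,4,6}; box has {1,2,4,6} → only 3 remains.
row 4, column 1 = 6: row 4 has {1,3,4}; col 1 has {1,5}; box has {1,2,3} → only 6 remains.
row 4, column 2 = 5: row 4 has {1,3,4,6}; col 2 has {1,2,3,4,6}; box has {1,2,3,6} → only 5 remains.

5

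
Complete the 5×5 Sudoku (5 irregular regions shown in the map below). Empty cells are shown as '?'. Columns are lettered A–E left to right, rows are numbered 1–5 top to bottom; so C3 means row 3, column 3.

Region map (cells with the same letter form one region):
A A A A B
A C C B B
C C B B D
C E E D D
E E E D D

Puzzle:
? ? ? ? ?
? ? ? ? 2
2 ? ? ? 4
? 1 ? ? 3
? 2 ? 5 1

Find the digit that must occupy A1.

1

E1 = 5: row 1 has {}; col 5 has {1,2,3,4}; region has {2} → only 5 remains.
D4 = 2: row 4 has {1,3}; col 4 has {5}; region has {1,3,4,5} → only 2 remains.
C1 = 2: in row 1, 2 can only go here (every other open cell in that row sees a 2).
B3 = 5: in row 3, 5 can only go here (every other open cell in that row sees a 5).
A4 = 4: row 4 has {1,2,3}; col 1 has {2}; region has {2,5} → only 4 remains.
C4 = 5: row 4 has {1,2,3,4}; col 3 has {2}; region has {1,2} → only 5 remains.
A5 = 3: row 5 has {1,2,5}; col 1 has {2,4}; region has {1,2,5} → only 3 remains.
C5 = 4: row 5 has {1,2,3,5}; col 3 has {2,5}; region has {1,2,3,5} → only 4 remains.
A1 = 1: row 1 has {2,5}; col 1 has {2,3,4}; region has {2} → only 1 remains.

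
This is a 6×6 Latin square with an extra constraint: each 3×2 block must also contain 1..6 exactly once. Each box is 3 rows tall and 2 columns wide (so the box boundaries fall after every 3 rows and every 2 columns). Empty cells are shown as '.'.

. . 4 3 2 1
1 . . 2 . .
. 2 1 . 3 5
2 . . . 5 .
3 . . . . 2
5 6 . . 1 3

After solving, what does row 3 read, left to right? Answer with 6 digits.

R1C1 = 6 (sole candidate).
R1C2 = 5 (sole candidate).
R3C1 = 4: row 3 has {1,2,3,5}; col 1 has {1,2,3,5,6}; box has {1,2,5,6} → only 4 remains.
R3C4 = 6: row 3 has {1,2,3,4,5}; col 4 has {2,3}; box has {1,2,3,4} → only 6 remains.

421635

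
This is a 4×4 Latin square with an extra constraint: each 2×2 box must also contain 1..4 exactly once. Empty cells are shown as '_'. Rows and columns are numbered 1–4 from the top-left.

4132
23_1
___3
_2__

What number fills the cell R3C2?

4

R2C3 = 4: row 2 has {1,2,3}; col 3 has {3}; box has {1,2,3} → only 4 remains.
R3C1 = 1: row 3 has {3}; col 1 has {2,4}; box has {2} → only 1 remains.
R3C2 = 4: row 3 has {1,3}; col 2 has {1,2,3}; box has {1,2} → only 4 remains.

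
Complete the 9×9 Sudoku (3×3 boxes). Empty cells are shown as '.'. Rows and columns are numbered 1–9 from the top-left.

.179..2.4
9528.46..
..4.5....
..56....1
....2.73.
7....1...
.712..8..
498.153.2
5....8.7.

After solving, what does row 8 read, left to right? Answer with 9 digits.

r2c8 = 1 (sole candidate).
r3c7 = 9 (sole candidate).
r3c8 = 8 (sole candidate).
r4c7 = 4 (sole candidate).
r5c6 = 9 (sole candidate).
r6c7 = 5 (sole candidate).
r8c4 = 7: row 8 has {1,2,3,4,5,8,9}; col 4 has {2,6,8,9}; box has {1,2,5,8} → only 7 remains.
r8c8 = 6: row 8 has {1,2,3,4,5,7,8,9}; col 8 has {1,3,7,8}; box has {2,3,7,8} → only 6 remains.

498715362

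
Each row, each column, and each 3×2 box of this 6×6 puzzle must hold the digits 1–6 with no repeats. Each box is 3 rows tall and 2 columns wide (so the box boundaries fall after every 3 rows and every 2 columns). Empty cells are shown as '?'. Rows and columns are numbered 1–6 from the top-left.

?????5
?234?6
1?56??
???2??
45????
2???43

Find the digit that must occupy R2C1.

R1C4 = 1: row 1 has {5}; col 4 has {2,4,6}; box has {3,4,5,6} → only 1 remains.
R2C1 = 5: row 2 has {2,3,4,6}; col 1 has {1,2,4}; box has {1,2} → only 5 remains.

5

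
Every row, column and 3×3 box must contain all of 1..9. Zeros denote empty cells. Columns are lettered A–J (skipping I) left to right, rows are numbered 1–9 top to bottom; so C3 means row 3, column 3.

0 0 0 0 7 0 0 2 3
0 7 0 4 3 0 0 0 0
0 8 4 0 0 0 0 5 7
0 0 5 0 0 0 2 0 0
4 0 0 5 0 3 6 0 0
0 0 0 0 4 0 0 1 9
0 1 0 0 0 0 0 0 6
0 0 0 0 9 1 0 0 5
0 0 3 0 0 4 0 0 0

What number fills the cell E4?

8

J5 = 8 (sole candidate).
J2 = 1 (sole candidate).
G3 = 9 (sole candidate).
J4 = 4 (sole candidate).
H5 = 7 (sole candidate).
J9 = 2 (sole candidate).
G2 = 8 (sole candidate).
H2 = 6 (sole candidate).
H4 = 3 (sole candidate).
G6 = 5 (sole candidate).
G1 = 4 (sole candidate).
A3 = 3 (hidden single in row 3).
B6 = 3 (hidden single in row 6).
H7 = 4 (hidden single in row 7).
H8 = 8 (sole candidate).
H9 = 9 (sole candidate).
B8 = 4 (hidden single in row 8).
G9 = 1 (hidden single in row 9).
B5 = 2 (hidden single in column 2).
E5 = 1 (sole candidate).
C5 = 9 (sole candidate).
C2 = 2 (sole candidate).
B4 = 6 (sole candidate).
E4 = 8: row 4 has {2,3,4,5,6}; col 5 has {1,3,4,7,9}; box has {1,3,4,5} → only 8 remains.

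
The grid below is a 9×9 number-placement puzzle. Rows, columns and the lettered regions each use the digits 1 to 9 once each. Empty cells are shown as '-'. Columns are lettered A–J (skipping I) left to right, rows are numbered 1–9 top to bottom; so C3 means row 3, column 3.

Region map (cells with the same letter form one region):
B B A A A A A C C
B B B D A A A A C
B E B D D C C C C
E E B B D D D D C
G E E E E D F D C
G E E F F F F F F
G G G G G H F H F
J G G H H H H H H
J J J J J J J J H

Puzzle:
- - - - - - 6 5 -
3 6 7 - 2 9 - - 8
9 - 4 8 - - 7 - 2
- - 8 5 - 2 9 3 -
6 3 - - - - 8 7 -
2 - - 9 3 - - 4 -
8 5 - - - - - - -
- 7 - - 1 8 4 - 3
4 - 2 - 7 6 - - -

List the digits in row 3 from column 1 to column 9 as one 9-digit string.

914853762

A1 = 1: row 1 has {5,6}; col 1 has {2,3,4,6,8,9}; region has {3,4,5,6,7,8,9} → only 1 remains.
B1 = 2: row 1 has {1,5,6}; col 2 has {3,5,6,7}; region has {1,3,4,5,6,7,8,9} → only 2 remains.
C1 = 3: row 1 has {1,2,5,6}; col 3 has {2,4,7,8}; region has {2,6,9} → only 3 remains.
H2 = 1: row 2 has {2,3,6,7,8,9}; col 8 has {3,4,5,7}; region has {2,3,6,9} → only 1 remains.
B3 = 1: row 3 has {2,4,7,8,9}; col 2 has {2,3,5,6,7}; region has {3} → only 1 remains.
F3 = 3: row 3 has {1,2,4,7,8,9}; col 6 has {2,6,8,9}; region has {2,5,7,8} → only 3 remains.
H3 = 6: row 3 has {1,2,3,4,7,8,9}; col 8 has {1,3,4,5,7}; region has {2,3,5,7,8} → only 6 remains.
A4 = 7: row 4 has {2,3,5,8,9}; col 1 has {1,2,3,4,6,8,9}; region has {1,3} → only 7 remains.
B4 = 4: row 4 has {2,3,5,7,8,9}; col 2 has {1,2,3,5,6,7}; region has {1,3,7} → only 4 remains.
E4 = 6: row 4 has {2,3,4,5,7,8,9}; col 5 has {1,2,3,7}; region has {2,3,7,8,9} → only 6 remains.
J4 = 1: row 4 has {2,3,4,5,6,7,8,9}; col 9 has {2,3,8}; region has {2,3,5,6,7,8} → only 1 remains.
D5 = 2: row 5 has {3,6,7,8}; col 4 has {5,8,9}; region has {1,3,4,7} → only 2 remains.
B6 = 8: row 6 has {2,3,4,9}; col 2 has {1,2,3,4,5,6,7}; region has {1,2,3,4,7} → only 8 remains.
F7 = 7: row 7 has {5,8}; col 6 has {2,3,6,8,9}; region has {1,3,4,8} → only 7 remains.
J7 = 6: row 7 has {5,7,8}; col 9 has {1,2,3,8}; region has {3,4,8,9} → only 6 remains.
A8 = 5: row 8 has {1,3,4,7,8}; col 1 has {1,2,3,4,6,7,8,9}; region has {2,4,6,7} → only 5 remains.
C8 = 9: row 8 has {1,3,4,5,7,8}; col 3 has {2,3,4,7,8}; region has {2,5,6,7,8} → only 9 remains.
D8 = 6: row 8 has {1,3,4,5,7,8,9}; col 4 has {2,5,8,9}; region has {1,3,4,7,8} → only 6 remains.
H8 = 2: row 8 has {1,3,4,5,6,7,8,9}; col 8 has {1,3,4,5,6,7}; region has {1,3,4,6,7,8} → only 2 remains.
B9 = 9: row 9 has {2,4,6,7}; col 2 has {1,2,3,4,5,6,7,8}; region has {2,4,5,6,7} → only 9 remains.
H9 = 8: row 9 has {2,4,6,7,9}; col 8 has {1,2,3,4,5,6,7}; region has {2,4,5,6,7,9} → only 8 remains.
J9 = 5: row 9 has {2,4,6,7,8,9}; col 9 has {1,2,3,6,8}; region has {1,2,3,4,6,7,8} → only 5 remains.
F1 = 4: row 1 has {1,2,3,5,6}; col 6 has {2,3,6,7,8,9}; region has {1,2,3,6,9} → only 4 remains.
J1 = 9: row 1 has {1,2,3,4,5,6}; col 9 has {1,2,3,5,6,8}; region has {1,2,3,5,6,7,8} → only 9 remains.
D2 = 4: row 2 has {1,2,3,6,7,8,9}; col 4 has {2,5,6,8,9}; region has {2,3,6,7,8,9} → only 4 remains.
G2 = 5: row 2 has {1,2,3,4,6,7,8,9}; col 7 has {4,6,7,8,9}; region has {1,2,3,4,6,9} → only 5 remains.
E3 = 5: row 3 has {1,2,3,4,6,7,8,9}; col 5 has {1,2,3,6,7}; region has {2,3,4,6,7,8,9} → only 5 remains.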